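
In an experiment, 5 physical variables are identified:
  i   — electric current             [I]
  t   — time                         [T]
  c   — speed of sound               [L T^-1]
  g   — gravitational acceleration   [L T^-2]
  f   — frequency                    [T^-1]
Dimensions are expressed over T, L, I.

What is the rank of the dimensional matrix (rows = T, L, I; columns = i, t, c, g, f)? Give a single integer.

Exponent matrix [T,L,I] × [i,t,c,g,f]:
  T: [ 0  1 -1 -2 -1]
  L: [ 0  0  1  1  0]
  I: [ 1  0  0  0  0]
RREF → pivots at {i,t,c} ⇒ r = 3

3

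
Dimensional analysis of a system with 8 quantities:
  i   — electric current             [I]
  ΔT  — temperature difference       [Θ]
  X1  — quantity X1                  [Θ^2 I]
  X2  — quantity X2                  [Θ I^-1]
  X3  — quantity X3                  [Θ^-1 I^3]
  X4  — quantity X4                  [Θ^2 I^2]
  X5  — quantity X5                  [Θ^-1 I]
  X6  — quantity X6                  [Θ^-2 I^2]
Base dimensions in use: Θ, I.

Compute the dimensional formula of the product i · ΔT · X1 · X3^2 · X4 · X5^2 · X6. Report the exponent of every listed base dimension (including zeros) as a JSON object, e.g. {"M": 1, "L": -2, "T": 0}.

Exponent matrix [Θ,I] × [i,ΔT,X1,X2,X3,X4,X5,X6]:
  Θ: [ 0  1  2  1 -1  2 -1 -2]
  I: [ 1  0  1 -1  3  2  1  2]
  [Θ]: (1)·0+(1)·1+(1)·2+(2)·-1+(1)·2+(2)·-1+(1)·-2 = -1
  [I]: (1)·1+(1)·0+(1)·1+(2)·3+(1)·2+(2)·1+(1)·2 = 14
⇒ Θ^-1 I^14

{"Θ": -1, "I": 14}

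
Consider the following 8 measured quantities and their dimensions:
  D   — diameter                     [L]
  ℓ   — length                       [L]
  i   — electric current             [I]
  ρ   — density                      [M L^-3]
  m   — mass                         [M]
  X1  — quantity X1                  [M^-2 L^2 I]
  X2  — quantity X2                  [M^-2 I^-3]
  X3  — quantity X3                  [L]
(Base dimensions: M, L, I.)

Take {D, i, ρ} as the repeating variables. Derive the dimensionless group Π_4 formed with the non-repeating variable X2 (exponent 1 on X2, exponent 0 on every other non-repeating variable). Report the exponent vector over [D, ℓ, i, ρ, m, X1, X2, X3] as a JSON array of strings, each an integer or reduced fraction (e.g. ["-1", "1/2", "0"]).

["6", "0", "3", "2", "0", "0", "1", "0"]

Write exponents as rows M,L,I / cols D,ℓ,i,ρ,m,X1,X2,X3:
  M: [ 0  0  0  1  1 -2 -2  0]
  L: [ 1  1  0 -3  0  2  0  1]
  I: [ 0  0  1  0  0  1 -3  0]
Echelon form has 3 nonzero rows (pivots: D,i,ρ)
Repeat: D,i,ρ; free: ℓ,m,X1,X2,X3
RREF:
  r0: [   1    1    0    0    3   -4   -6    1]
  r1: [   0    0    1    0    0    1   -3    0]
  r2: [   0    0    0    1    1   -2   -2    0]
Fix exponent of X2 at 1, ℓ at 0, m at 0, X1 at 0, X3 at 0; solve each RREF row for its pivot's exponent:
  r0: exp(D) + (-6)·1 = 0 ⇒ exp(D) = 6
  r1: exp(i) + (-3)·1 = 0 ⇒ exp(i) = 3
  r2: exp(ρ) + (-2)·1 = 0 ⇒ exp(ρ) = 2
Π_4 = D^6 · i^3 · ρ^2 · X2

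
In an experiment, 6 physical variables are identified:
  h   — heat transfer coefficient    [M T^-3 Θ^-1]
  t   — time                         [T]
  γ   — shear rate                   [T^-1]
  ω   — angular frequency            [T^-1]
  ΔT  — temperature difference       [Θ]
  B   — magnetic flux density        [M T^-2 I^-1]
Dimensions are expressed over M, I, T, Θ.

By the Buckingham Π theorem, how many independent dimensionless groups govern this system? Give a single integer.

Exponent matrix [M,I,T,Θ] × [h,t,γ,ω,ΔT,B]:
  M: [ 1  0  0  0  0  1]
  I: [ 0  0  0  0  0 -1]
  T: [-3  1 -1 -1  0 -2]
  Θ: [-1  0  0  0  1  0]
Row reduction gives pivot columns h,t,ΔT,B; rank = 4
6 vars − rank 4 = 2 Π groups

2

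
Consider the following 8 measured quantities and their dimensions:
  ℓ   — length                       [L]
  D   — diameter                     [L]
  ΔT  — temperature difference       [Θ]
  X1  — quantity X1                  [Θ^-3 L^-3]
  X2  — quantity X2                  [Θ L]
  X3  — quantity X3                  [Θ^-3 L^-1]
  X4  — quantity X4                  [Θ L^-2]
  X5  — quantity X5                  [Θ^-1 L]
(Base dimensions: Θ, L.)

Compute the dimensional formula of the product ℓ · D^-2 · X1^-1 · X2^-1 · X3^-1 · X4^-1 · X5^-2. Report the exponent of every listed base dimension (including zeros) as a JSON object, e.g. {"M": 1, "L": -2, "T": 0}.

{"Θ": 6, "L": 2}

Write exponents as rows Θ,L / cols ℓ,D,ΔT,X1,X2,X3,X4,X5:
  Θ: [ 0  0  1 -3  1 -3  1 -1]
  L: [ 1  1  0 -3  1 -1 -2  1]
  [Θ]: (1)·0+(-2)·0+(-1)·-3+(-1)·1+(-1)·-3+(-1)·1+(-2)·-1 = 6
  [L]: (1)·1+(-2)·1+(-1)·-3+(-1)·1+(-1)·-1+(-1)·-2+(-2)·1 = 2
⇒ Θ^6 L^2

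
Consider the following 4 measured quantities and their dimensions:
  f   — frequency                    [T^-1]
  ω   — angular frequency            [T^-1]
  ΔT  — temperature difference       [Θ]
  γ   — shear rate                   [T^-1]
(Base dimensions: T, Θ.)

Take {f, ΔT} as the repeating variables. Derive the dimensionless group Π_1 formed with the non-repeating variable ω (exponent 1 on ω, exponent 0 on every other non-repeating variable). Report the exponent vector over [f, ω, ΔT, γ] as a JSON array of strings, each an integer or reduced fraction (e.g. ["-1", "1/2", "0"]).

["-1", "1", "0", "0"]

Write exponents as rows T,Θ / cols f,ω,ΔT,γ:
  T: [-1 -1  0 -1]
  Θ: [ 0  0  1  0]
Row reduction gives pivot columns f,ΔT; rank = 2
Repeat: f,ΔT; free: ω,γ
RREF:
  r0: [   1    1    0    1]
  r1: [   0    0    1    0]
Fix exponent of ω at 1, γ at 0; solve each RREF row for its pivot's exponent:
  r0: exp(f) + (1)·1 = 0 ⇒ exp(f) = -1
  r1: exp(ΔT) + (0)·1 = 0 ⇒ exp(ΔT) = 0
Π_1 = f^-1 · ω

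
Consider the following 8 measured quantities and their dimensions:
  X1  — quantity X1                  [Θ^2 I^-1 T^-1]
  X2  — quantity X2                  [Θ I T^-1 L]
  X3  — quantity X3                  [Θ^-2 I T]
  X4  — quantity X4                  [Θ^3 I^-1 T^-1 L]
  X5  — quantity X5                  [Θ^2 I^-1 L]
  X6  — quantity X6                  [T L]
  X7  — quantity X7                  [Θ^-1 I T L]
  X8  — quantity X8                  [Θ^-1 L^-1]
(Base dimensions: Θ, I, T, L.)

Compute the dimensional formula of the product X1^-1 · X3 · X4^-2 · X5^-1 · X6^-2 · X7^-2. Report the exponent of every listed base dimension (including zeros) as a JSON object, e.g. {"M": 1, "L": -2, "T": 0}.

Exponent matrix [Θ,I,T,L] × [X1,X2,X3,X4,X5,X6,X7,X8]:
  Θ: [ 2  1 -2  3  2  0 -1 -1]
  I: [-1  1  1 -1 -1  0  1  0]
  T: [-1 -1  1 -1  0  1  1  0]
  L: [ 0  1  0  1  1  1  1 -1]
  [Θ]: (-1)·2+(1)·-2+(-2)·3+(-1)·2+(-2)·0+(-2)·-1 = -10
  [I]: (-1)·-1+(1)·1+(-2)·-1+(-1)·-1+(-2)·0+(-2)·1 = 3
  [T]: (-1)·-1+(1)·1+(-2)·-1+(-1)·0+(-2)·1+(-2)·1 = 0
  [L]: (-1)·0+(1)·0+(-2)·1+(-1)·1+(-2)·1+(-2)·1 = -7
⇒ Θ^-10 I^3 L^-7

{"Θ": -10, "I": 3, "T": 0, "L": -7}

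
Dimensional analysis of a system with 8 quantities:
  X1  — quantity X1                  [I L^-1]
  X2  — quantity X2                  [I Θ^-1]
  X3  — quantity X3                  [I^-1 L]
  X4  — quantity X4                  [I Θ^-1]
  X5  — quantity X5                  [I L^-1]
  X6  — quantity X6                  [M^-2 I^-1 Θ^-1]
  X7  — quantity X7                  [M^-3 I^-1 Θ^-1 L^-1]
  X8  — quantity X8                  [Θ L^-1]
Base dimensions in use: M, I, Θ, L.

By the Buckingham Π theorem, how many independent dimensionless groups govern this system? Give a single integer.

Write exponents as rows M,I,Θ,L / cols X1,X2,X3,X4,X5,X6,X7,X8:
  M: [ 0  0  0  0  0 -2 -3  0]
  I: [ 1  1 -1  1  1 -1 -1  0]
  Θ: [ 0 -1  0 -1  0 -1 -1  1]
  L: [-1  0  1  0 -1  0 -1 -1]
Echelon form has 3 nonzero rows (pivots: X1,X2,X6)
Π count = n − r = 8 − 3 = 5

5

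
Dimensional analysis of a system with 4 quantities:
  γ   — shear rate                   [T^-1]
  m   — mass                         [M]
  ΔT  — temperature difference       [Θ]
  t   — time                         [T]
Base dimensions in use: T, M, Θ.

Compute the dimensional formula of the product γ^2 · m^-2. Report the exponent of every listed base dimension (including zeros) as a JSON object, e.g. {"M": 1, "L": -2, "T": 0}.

Write exponents as rows T,M,Θ / cols γ,m,ΔT,t:
  T: [-1  0  0  1]
  M: [ 0  1  0  0]
  Θ: [ 0  0  1  0]
  [T]: (2)·-1+(-2)·0 = -2
  [M]: (2)·0+(-2)·1 = -2
  [Θ]: (2)·0+(-2)·0 = 0
⇒ T^-2 M^-2

{"T": -2, "M": -2, "Θ": 0}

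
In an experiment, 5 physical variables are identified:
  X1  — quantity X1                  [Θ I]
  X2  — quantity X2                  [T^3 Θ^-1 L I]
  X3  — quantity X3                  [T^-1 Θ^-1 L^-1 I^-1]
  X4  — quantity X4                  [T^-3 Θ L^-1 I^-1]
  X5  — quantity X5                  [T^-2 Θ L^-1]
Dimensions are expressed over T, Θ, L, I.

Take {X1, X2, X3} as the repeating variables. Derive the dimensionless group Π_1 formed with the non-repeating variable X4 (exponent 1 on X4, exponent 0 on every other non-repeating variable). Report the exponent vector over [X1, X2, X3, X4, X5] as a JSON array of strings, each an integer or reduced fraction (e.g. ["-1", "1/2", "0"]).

Write exponents as rows T,Θ,L,I / cols X1,X2,X3,X4,X5:
  T: [ 0  3 -1 -3 -2]
  Θ: [ 1 -1 -1  1  1]
  L: [ 0  1 -1 -1 -1]
  I: [ 1  1 -1 -1  0]
RREF → pivots at {X1,X2,X3} ⇒ r = 3
Repeat: X1,X2,X3; free: X4,X5
RREF:
  r0: [   1    0    0    0    1]
  r1: [   0    1    0   -1 -1/2]
  r2: [   0    0    1    0  1/2]
  r3: [   0    0    0    0    0]
Fix exponent of X4 at 1, X5 at 0; solve each RREF row for its pivot's exponent:
  r0: exp(X1) + (0)·1 = 0 ⇒ exp(X1) = 0
  r1: exp(X2) + (-1)·1 = 0 ⇒ exp(X2) = 1
  r2: exp(X3) + (0)·1 = 0 ⇒ exp(X3) = 0
Π_1 = X2 · X4

["0", "1", "0", "1", "0"]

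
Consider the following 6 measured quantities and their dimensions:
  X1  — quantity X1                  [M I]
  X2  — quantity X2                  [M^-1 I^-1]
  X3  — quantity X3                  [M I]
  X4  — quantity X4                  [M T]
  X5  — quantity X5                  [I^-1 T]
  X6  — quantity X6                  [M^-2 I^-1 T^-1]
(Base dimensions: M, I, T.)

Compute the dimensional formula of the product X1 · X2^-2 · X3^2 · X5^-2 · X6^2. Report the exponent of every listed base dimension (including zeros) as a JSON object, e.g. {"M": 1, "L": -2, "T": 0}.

Dimensional matrix (M×I×T by X1×X2×X3×X4×X5×X6):
  M: [ 1 -1  1  1  0 -2]
  I: [ 1 -1  1  0 -1 -1]
  T: [ 0  0  0  1  1 -1]
  [M]: (1)·1+(-2)·-1+(2)·1+(-2)·0+(2)·-2 = 1
  [I]: (1)·1+(-2)·-1+(2)·1+(-2)·-1+(2)·-1 = 5
  [T]: (1)·0+(-2)·0+(2)·0+(-2)·1+(2)·-1 = -4
⇒ M I^5 T^-4

{"M": 1, "I": 5, "T": -4}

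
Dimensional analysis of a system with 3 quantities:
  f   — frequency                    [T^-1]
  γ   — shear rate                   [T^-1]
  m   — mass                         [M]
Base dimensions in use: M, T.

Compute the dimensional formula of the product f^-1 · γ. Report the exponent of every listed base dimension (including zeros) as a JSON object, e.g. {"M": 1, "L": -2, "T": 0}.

Write exponents as rows M,T / cols f,γ,m:
  M: [ 0  0  1]
  T: [-1 -1  0]
  [M]: (-1)·0+(1)·0 = 0
  [T]: (-1)·-1+(1)·-1 = 0
⇒ 1 (dimensionless)

{"M": 0, "T": 0}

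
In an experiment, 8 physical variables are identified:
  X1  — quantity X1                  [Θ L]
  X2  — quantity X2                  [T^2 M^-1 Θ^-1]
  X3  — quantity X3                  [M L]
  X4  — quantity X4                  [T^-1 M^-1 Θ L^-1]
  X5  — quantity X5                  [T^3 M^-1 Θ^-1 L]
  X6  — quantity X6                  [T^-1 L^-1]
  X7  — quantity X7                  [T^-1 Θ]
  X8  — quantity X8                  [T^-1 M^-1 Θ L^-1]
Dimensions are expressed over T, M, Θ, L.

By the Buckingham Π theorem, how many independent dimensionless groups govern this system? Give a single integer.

Dimensional matrix (T×M×Θ×L by X1×X2×X3×X4×X5×X6×X7×X8):
  T: [ 0  2  0 -1  3 -1 -1 -1]
  M: [ 0 -1  1 -1 -1  0  0 -1]
  Θ: [ 1 -1  0  1 -1  0  1  1]
  L: [ 1  0  1 -1  1 -1  0 -1]
RREF → pivots at {X1,X2,X3} ⇒ r = 3
8 vars − rank 3 = 5 Π groups

5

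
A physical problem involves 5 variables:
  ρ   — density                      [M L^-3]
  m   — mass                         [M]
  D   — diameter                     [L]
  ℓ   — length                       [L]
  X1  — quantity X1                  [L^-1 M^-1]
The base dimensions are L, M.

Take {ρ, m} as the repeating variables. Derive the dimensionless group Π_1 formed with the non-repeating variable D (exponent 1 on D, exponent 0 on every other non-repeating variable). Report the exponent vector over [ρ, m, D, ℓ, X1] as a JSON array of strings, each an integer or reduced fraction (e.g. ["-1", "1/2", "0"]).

["1/3", "-1/3", "1", "0", "0"]

Dimensional matrix (L×M by ρ×m×D×ℓ×X1):
  L: [-3  0  1  1 -1]
  M: [ 1  1  0  0 -1]
RREF → pivots at {ρ,m} ⇒ r = 2
Pivot set = {ρ,m}, free = {D,ℓ,X1}
RREF:
  r0: [   1    0 -1/3 -1/3  1/3]
  r1: [   0    1  1/3  1/3 -4/3]
Fix exponent of D at 1, ℓ at 0, X1 at 0; solve each RREF row for its pivot's exponent:
  r0: exp(ρ) + (-1/3)·1 = 0 ⇒ exp(ρ) = 1/3
  r1: exp(m) + (1/3)·1 = 0 ⇒ exp(m) = -1/3
Π_1 = ρ^(1/3) · m^(-1/3) · D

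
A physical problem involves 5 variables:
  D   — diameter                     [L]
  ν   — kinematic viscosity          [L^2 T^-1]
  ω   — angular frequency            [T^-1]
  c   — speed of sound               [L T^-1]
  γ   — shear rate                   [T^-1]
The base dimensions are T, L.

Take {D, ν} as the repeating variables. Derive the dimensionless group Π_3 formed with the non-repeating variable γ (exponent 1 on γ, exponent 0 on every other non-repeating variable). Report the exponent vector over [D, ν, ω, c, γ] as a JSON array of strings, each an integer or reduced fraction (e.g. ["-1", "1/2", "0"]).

["2", "-1", "0", "0", "1"]

Write exponents as rows T,L / cols D,ν,ω,c,γ:
  T: [ 0 -1 -1 -1 -1]
  L: [ 1  2  0  1  0]
Row reduction gives pivot columns D,ν; rank = 2
Pivot set = {D,ν}, free = {ω,c,γ}
RREF:
  r0: [   1    0   -2   -1   -2]
  r1: [   0    1    1    1    1]
Fix exponent of γ at 1, ω at 0, c at 0; solve each RREF row for its pivot's exponent:
  r0: exp(D) + (-2)·1 = 0 ⇒ exp(D) = 2
  r1: exp(ν) + (1)·1 = 0 ⇒ exp(ν) = -1
Π_3 = D^2 · ν^-1 · γ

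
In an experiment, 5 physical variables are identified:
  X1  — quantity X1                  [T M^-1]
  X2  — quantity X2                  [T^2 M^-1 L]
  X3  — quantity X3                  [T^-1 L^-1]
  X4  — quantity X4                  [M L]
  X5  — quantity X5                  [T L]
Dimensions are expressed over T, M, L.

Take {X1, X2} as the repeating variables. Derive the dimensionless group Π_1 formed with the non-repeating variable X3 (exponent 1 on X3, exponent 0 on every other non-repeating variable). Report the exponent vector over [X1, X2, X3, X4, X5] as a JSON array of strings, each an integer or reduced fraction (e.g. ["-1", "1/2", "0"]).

Exponent matrix [T,M,L] × [X1,X2,X3,X4,X5]:
  T: [ 1  2 -1  0  1]
  M: [-1 -1  0  1  0]
  L: [ 0  1 -1  1  1]
RREF → pivots at {X1,X2} ⇒ r = 2
Pivot set = {X1,X2}, free = {X3,X4,X5}
RREF:
  r0: [   1    0    1   -2   -1]
  r1: [   0    1   -1    1    1]
  r2: [   0    0    0    0    0]
Fix exponent of X3 at 1, X4 at 0, X5 at 0; solve each RREF row for its pivot's exponent:
  r0: exp(X1) + (1)·1 = 0 ⇒ exp(X1) = -1
  r1: exp(X2) + (-1)·1 = 0 ⇒ exp(X2) = 1
Π_1 = X1^-1 · X2 · X3

["-1", "1", "1", "0", "0"]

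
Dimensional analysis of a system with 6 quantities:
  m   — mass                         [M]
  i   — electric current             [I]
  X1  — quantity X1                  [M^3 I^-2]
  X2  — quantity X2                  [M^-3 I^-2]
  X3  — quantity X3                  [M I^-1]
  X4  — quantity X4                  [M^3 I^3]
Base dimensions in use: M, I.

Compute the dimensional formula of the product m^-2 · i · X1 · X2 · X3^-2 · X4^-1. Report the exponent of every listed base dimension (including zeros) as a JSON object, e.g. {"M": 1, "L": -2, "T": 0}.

Exponent matrix [M,I] × [m,i,X1,X2,X3,X4]:
  M: [ 1  0  3 -3  1  3]
  I: [ 0  1 -2 -2 -1  3]
  [M]: (-2)·1+(1)·0+(1)·3+(1)·-3+(-2)·1+(-1)·3 = -7
  [I]: (-2)·0+(1)·1+(1)·-2+(1)·-2+(-2)·-1+(-1)·3 = -4
⇒ M^-7 I^-4

{"M": -7, "I": -4}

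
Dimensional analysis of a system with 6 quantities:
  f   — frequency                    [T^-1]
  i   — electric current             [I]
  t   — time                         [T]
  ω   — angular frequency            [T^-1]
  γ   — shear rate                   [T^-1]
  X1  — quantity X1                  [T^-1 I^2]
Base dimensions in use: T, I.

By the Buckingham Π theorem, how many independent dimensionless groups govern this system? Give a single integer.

4

Exponent matrix [T,I] × [f,i,t,ω,γ,X1]:
  T: [-1  0  1 -1 -1 -1]
  I: [ 0  1  0  0  0  2]
Echelon form has 2 nonzero rows (pivots: f,i)
Π count = n − r = 6 − 2 = 4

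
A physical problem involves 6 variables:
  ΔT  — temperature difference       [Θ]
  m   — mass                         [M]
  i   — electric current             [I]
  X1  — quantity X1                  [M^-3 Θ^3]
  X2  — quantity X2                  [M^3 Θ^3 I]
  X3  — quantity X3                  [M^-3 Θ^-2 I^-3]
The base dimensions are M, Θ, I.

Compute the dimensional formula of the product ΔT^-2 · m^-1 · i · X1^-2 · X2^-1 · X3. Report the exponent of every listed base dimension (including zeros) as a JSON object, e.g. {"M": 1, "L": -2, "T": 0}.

Write exponents as rows M,Θ,I / cols ΔT,m,i,X1,X2,X3:
  M: [ 0  1  0 -3  3 -3]
  Θ: [ 1  0  0  3  3 -2]
  I: [ 0  0  1  0  1 -3]
  [M]: (-2)·0+(-1)·1+(1)·0+(-2)·-3+(-1)·3+(1)·-3 = -1
  [Θ]: (-2)·1+(-1)·0+(1)·0+(-2)·3+(-1)·3+(1)·-2 = -13
  [I]: (-2)·0+(-1)·0+(1)·1+(-2)·0+(-1)·1+(1)·-3 = -3
⇒ M^-1 Θ^-13 I^-3

{"M": -1, "Θ": -13, "I": -3}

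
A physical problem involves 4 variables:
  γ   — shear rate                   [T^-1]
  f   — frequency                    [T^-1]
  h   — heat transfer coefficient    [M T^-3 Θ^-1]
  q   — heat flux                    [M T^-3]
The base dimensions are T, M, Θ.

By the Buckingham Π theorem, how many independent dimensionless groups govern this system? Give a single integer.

1

Dimensional matrix (T×M×Θ by γ×f×h×q):
  T: [-1 -1 -3 -3]
  M: [ 0  0  1  1]
  Θ: [ 0  0 -1  0]
Row reduction gives pivot columns γ,h,q; rank = 3
4 vars − rank 3 = 1 Π group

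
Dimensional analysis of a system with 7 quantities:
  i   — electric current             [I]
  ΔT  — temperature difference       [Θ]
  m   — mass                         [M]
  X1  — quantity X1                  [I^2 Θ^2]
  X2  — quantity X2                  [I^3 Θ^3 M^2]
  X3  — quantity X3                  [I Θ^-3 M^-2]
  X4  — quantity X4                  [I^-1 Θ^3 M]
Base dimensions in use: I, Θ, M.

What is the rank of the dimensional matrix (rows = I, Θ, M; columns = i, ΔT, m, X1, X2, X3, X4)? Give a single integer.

Dimensional matrix (I×Θ×M by i×ΔT×m×X1×X2×X3×X4):
  I: [ 1  0  0  2  3  1 -1]
  Θ: [ 0  1  0  2  3 -3  3]
  M: [ 0  0  1  0  2 -2  1]
Echelon form has 3 nonzero rows (pivots: i,ΔT,m)

3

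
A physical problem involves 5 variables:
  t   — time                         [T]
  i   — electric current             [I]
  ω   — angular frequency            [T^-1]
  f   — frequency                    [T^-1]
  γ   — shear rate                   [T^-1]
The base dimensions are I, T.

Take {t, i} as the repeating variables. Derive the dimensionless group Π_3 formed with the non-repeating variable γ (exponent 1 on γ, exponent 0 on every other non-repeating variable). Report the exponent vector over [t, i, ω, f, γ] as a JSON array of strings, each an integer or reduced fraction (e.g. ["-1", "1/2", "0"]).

["1", "0", "0", "0", "1"]

Write exponents as rows I,T / cols t,i,ω,f,γ:
  I: [ 0  1  0  0  0]
  T: [ 1  0 -1 -1 -1]
Row reduction gives pivot columns t,i; rank = 2
Pivot set = {t,i}, free = {ω,f,γ}
RREF:
  r0: [   1    0   -1   -1   -1]
  r1: [   0    1    0    0    0]
Fix exponent of γ at 1, ω at 0, f at 0; solve each RREF row for its pivot's exponent:
  r0: exp(t) + (-1)·1 = 0 ⇒ exp(t) = 1
  r1: exp(i) + (0)·1 = 0 ⇒ exp(i) = 0
Π_3 = t · γ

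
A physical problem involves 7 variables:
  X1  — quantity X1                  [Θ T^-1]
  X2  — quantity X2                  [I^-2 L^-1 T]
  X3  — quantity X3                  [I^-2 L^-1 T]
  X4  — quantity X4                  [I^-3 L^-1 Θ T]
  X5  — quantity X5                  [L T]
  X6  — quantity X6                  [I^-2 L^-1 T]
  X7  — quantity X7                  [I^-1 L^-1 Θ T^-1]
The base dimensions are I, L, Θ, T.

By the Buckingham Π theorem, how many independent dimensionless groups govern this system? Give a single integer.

Exponent matrix [I,L,Θ,T] × [X1,X2,X3,X4,X5,X6,X7]:
  I: [ 0 -2 -2 -3  0 -2 -1]
  L: [ 0 -1 -1 -1  1 -1 -1]
  Θ: [ 1  0  0  1  0  0  1]
  T: [-1  1  1  1  1  1 -1]
Row reduction gives pivot columns X1,X2,X4; rank = 3
Π count = n − r = 7 − 3 = 4

4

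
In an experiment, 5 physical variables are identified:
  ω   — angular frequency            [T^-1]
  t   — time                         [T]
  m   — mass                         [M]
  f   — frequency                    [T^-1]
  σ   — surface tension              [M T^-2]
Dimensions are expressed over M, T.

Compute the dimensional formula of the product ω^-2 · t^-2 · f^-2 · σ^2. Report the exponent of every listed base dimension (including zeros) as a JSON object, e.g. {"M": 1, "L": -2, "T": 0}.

{"M": 2, "T": -2}

Exponent matrix [M,T] × [ω,t,m,f,σ]:
  M: [ 0  0  1  0  1]
  T: [-1  1  0 -1 -2]
  [M]: (-2)·0+(-2)·0+(-2)·0+(2)·1 = 2
  [T]: (-2)·-1+(-2)·1+(-2)·-1+(2)·-2 = -2
⇒ M^2 T^-2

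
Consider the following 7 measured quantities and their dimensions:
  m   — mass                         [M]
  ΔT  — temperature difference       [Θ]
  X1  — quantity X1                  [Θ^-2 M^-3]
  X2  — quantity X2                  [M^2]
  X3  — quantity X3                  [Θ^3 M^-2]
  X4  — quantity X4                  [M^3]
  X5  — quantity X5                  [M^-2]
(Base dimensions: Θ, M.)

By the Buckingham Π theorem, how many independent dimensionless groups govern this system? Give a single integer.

5

Dimensional matrix (Θ×M by m×ΔT×X1×X2×X3×X4×X5):
  Θ: [ 0  1 -2  0  3  0  0]
  M: [ 1  0 -3  2 -2  3 -2]
Echelon form has 2 nonzero rows (pivots: m,ΔT)
7 vars − rank 2 = 5 Π groups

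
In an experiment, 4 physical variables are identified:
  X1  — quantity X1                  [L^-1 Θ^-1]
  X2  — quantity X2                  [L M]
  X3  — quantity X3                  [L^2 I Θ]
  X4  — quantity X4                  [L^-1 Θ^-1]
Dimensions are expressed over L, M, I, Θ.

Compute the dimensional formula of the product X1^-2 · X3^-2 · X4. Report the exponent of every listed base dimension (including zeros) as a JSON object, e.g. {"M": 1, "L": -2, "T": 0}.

{"L": -3, "M": 0, "I": -2, "Θ": -1}

Dimensional matrix (L×M×I×Θ by X1×X2×X3×X4):
  L: [-1  1  2 -1]
  M: [ 0  1  0  0]
  I: [ 0  0  1  0]
  Θ: [-1  0  1 -1]
  [L]: (-2)·-1+(-2)·2+(1)·-1 = -3
  [M]: (-2)·0+(-2)·0+(1)·0 = 0
  [I]: (-2)·0+(-2)·1+(1)·0 = -2
  [Θ]: (-2)·-1+(-2)·1+(1)·-1 = -1
⇒ L^-3 I^-2 Θ^-1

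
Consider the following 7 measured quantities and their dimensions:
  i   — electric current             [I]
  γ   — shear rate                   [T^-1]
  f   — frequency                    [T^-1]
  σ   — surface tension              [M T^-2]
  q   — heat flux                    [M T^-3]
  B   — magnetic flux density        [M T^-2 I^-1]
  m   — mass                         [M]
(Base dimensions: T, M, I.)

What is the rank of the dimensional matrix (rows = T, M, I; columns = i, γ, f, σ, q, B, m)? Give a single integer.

3

Write exponents as rows T,M,I / cols i,γ,f,σ,q,B,m:
  T: [ 0 -1 -1 -2 -3 -2  0]
  M: [ 0  0  0  1  1  1  1]
  I: [ 1  0  0  0  0 -1  0]
RREF → pivots at {i,γ,σ} ⇒ r = 3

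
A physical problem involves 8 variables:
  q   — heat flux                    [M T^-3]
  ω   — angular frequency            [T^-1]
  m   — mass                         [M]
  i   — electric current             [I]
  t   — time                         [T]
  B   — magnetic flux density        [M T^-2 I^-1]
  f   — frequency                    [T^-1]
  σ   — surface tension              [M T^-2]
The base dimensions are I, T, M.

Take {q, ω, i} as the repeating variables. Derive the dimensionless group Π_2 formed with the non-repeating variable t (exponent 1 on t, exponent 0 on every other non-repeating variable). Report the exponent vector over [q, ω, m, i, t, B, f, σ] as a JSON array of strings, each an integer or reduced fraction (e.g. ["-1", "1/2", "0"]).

["0", "1", "0", "0", "1", "0", "0", "0"]

Dimensional matrix (I×T×M by q×ω×m×i×t×B×f×σ):
  I: [ 0  0  0  1  0 -1  0  0]
  T: [-3 -1  0  0  1 -2 -1 -2]
  M: [ 1  0  1  0  0  1  0  1]
RREF → pivots at {q,ω,i} ⇒ r = 3
Repeat: q,ω,i; free: m,t,B,f,σ
RREF:
  r0: [   1    0    1    0    0    1    0    1]
  r1: [   0    1   -3    0   -1   -1    1   -1]
  r2: [   0    0    0    1    0   -1    0    0]
Fix exponent of t at 1, m at 0, B at 0, f at 0, σ at 0; solve each RREF row for its pivot's exponent:
  r0: exp(q) + (0)·1 = 0 ⇒ exp(q) = 0
  r1: exp(ω) + (-1)·1 = 0 ⇒ exp(ω) = 1
  r2: exp(i) + (0)·1 = 0 ⇒ exp(i) = 0
Π_2 = ω · t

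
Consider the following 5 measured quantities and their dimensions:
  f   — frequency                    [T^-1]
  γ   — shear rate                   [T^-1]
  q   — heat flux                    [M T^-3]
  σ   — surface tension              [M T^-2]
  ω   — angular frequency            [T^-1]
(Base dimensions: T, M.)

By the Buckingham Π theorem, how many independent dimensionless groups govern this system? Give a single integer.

Write exponents as rows T,M / cols f,γ,q,σ,ω:
  T: [-1 -1 -3 -2 -1]
  M: [ 0  0  1  1  0]
Echelon form has 2 nonzero rows (pivots: f,q)
5 vars − rank 2 = 3 Π groups

3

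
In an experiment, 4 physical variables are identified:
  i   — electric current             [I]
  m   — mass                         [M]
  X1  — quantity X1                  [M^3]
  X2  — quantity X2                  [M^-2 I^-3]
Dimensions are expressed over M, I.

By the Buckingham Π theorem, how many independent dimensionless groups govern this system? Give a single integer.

Exponent matrix [M,I] × [i,m,X1,X2]:
  M: [ 0  1  3 -2]
  I: [ 1  0  0 -3]
Row reduction gives pivot columns i,m; rank = 2
Π count = n − r = 4 − 2 = 2

2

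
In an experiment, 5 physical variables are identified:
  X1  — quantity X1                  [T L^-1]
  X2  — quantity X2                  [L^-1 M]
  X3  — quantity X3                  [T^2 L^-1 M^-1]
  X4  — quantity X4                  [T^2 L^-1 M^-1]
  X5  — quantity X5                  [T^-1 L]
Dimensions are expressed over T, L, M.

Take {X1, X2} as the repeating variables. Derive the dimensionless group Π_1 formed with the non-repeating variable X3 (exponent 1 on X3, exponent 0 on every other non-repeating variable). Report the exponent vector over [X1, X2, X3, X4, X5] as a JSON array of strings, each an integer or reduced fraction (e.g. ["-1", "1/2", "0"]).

["-2", "1", "1", "0", "0"]

Exponent matrix [T,L,M] × [X1,X2,X3,X4,X5]:
  T: [ 1  0  2  2 -1]
  L: [-1 -1 -1 -1  1]
  M: [ 0  1 -1 -1  0]
Echelon form has 2 nonzero rows (pivots: X1,X2)
Pivot set = {X1,X2}, free = {X3,X4,X5}
RREF:
  r0: [   1    0    2    2   -1]
  r1: [   0    1   -1   -1    0]
  r2: [   0    0    0    0    0]
Fix exponent of X3 at 1, X4 at 0, X5 at 0; solve each RREF row for its pivot's exponent:
  r0: exp(X1) + (2)·1 = 0 ⇒ exp(X1) = -2
  r1: exp(X2) + (-1)·1 = 0 ⇒ exp(X2) = 1
Π_1 = X1^-2 · X2 · X3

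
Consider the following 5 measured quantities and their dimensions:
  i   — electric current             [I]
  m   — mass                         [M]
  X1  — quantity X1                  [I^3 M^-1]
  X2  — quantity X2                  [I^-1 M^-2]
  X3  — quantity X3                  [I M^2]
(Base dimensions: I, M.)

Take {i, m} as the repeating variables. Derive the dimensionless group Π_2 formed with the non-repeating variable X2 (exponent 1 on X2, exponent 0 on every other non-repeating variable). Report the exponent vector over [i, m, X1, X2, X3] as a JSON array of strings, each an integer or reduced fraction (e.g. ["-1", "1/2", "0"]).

Dimensional matrix (I×M by i×m×X1×X2×X3):
  I: [ 1  0  3 -1  1]
  M: [ 0  1 -1 -2  2]
Row reduction gives pivot columns i,m; rank = 2
Repeat: i,m; free: X1,X2,X3
RREF:
  r0: [   1    0    3   -1    1]
  r1: [   0    1   -1   -2    2]
Fix exponent of X2 at 1, X1 at 0, X3 at 0; solve each RREF row for its pivot's exponent:
  r0: exp(i) + (-1)·1 = 0 ⇒ exp(i) = 1
  r1: exp(m) + (-2)·1 = 0 ⇒ exp(m) = 2
Π_2 = i · m^2 · X2

["1", "2", "0", "1", "0"]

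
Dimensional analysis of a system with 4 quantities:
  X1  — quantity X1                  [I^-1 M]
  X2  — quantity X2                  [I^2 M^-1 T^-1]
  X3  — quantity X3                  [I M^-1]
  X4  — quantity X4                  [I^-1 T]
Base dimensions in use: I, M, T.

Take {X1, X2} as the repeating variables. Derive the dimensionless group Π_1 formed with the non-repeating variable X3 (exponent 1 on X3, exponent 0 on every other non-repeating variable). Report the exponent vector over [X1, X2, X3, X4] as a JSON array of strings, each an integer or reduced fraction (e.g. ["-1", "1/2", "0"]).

Write exponents as rows I,M,T / cols X1,X2,X3,X4:
  I: [-1  2  1 -1]
  M: [ 1 -1 -1  0]
  T: [ 0 -1  0  1]
RREF → pivots at {X1,X2} ⇒ r = 2
Pivot set = {X1,X2}, free = {X3,X4}
RREF:
  r0: [   1    0   -1   -1]
  r1: [   0    1    0   -1]
  r2: [   0    0    0    0]
Fix exponent of X3 at 1, X4 at 0; solve each RREF row for its pivot's exponent:
  r0: exp(X1) + (-1)·1 = 0 ⇒ exp(X1) = 1
  r1: exp(X2) + (0)·1 = 0 ⇒ exp(X2) = 0
Π_1 = X1 · X3

["1", "0", "1", "0"]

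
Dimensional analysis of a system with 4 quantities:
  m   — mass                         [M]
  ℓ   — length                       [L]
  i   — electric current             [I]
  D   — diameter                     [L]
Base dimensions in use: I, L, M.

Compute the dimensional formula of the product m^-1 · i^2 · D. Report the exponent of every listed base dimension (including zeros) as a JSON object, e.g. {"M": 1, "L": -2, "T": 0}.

{"I": 2, "L": 1, "M": -1}

Write exponents as rows I,L,M / cols m,ℓ,i,D:
  I: [ 0  0  1  0]
  L: [ 0  1  0  1]
  M: [ 1  0  0  0]
  [I]: (-1)·0+(2)·1+(1)·0 = 2
  [L]: (-1)·0+(2)·0+(1)·1 = 1
  [M]: (-1)·1+(2)·0+(1)·0 = -1
⇒ I^2 L M^-1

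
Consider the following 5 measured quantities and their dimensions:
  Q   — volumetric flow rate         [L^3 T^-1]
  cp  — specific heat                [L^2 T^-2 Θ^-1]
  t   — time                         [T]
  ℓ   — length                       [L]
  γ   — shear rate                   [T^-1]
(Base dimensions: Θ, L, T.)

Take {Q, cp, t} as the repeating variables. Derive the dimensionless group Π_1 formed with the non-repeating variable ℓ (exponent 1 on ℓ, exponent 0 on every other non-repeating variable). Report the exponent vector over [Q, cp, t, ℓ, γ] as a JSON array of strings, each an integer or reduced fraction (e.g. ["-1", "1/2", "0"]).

["-1/3", "0", "-1/3", "1", "0"]

Dimensional matrix (Θ×L×T by Q×cp×t×ℓ×γ):
  Θ: [ 0 -1  0  0  0]
  L: [ 3  2  0  1  0]
  T: [-1 -2  1  0 -1]
Row reduction gives pivot columns Q,cp,t; rank = 3
Pivot set = {Q,cp,t}, free = {ℓ,γ}
RREF:
  r0: [   1    0    0  1/3    0]
  r1: [   0    1    0    0    0]
  r2: [   0    0    1  1/3   -1]
Fix exponent of ℓ at 1, γ at 0; solve each RREF row for its pivot's exponent:
  r0: exp(Q) + (1/3)·1 = 0 ⇒ exp(Q) = -1/3
  r1: exp(cp) + (0)·1 = 0 ⇒ exp(cp) = 0
  r2: exp(t) + (1/3)·1 = 0 ⇒ exp(t) = -1/3
Π_1 = Q^(-1/3) · t^(-1/3) · ℓ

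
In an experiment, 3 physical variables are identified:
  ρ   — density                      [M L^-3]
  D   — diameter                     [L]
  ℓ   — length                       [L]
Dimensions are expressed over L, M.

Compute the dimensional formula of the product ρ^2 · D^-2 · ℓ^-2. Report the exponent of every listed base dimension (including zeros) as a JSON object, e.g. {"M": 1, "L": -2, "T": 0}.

Write exponents as rows L,M / cols ρ,D,ℓ:
  L: [-3  1  1]
  M: [ 1  0  0]
  [L]: (2)·-3+(-2)·1+(-2)·1 = -10
  [M]: (2)·1+(-2)·0+(-2)·0 = 2
⇒ L^-10 M^2

{"L": -10, "M": 2}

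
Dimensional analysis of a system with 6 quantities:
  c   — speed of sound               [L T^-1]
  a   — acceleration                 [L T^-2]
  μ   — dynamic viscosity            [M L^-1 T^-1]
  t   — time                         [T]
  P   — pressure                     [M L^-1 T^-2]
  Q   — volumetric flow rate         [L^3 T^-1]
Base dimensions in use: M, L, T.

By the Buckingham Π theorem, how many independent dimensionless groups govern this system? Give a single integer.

3

Dimensional matrix (M×L×T by c×a×μ×t×P×Q):
  M: [ 0  0  1  0  1  0]
  L: [ 1  1 -1  0 -1  3]
  T: [-1 -2 -1  1 -2 -1]
RREF → pivots at {c,a,μ} ⇒ r = 3
n=6, r=3 ⇒ 3 dimensionless groups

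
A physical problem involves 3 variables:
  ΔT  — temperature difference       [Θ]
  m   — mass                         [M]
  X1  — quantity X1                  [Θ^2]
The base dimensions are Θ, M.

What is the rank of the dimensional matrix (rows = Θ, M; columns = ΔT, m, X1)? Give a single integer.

2

Write exponents as rows Θ,M / cols ΔT,m,X1:
  Θ: [ 1  0  2]
  M: [ 0  1  0]
RREF → pivots at {ΔT,m} ⇒ r = 2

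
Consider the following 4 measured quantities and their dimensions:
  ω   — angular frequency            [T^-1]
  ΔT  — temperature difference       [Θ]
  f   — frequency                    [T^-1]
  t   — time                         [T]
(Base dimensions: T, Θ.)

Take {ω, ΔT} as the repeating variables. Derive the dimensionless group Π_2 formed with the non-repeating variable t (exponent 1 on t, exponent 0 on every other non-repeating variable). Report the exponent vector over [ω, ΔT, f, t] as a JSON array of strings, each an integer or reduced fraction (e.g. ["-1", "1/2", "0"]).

["1", "0", "0", "1"]

Exponent matrix [T,Θ] × [ω,ΔT,f,t]:
  T: [-1  0 -1  1]
  Θ: [ 0  1  0  0]
Row reduction gives pivot columns ω,ΔT; rank = 2
Pivot set = {ω,ΔT}, free = {f,t}
RREF:
  r0: [   1    0    1   -1]
  r1: [   0    1    0    0]
Fix exponent of t at 1, f at 0; solve each RREF row for its pivot's exponent:
  r0: exp(ω) + (-1)·1 = 0 ⇒ exp(ω) = 1
  r1: exp(ΔT) + (0)·1 = 0 ⇒ exp(ΔT) = 0
Π_2 = ω · t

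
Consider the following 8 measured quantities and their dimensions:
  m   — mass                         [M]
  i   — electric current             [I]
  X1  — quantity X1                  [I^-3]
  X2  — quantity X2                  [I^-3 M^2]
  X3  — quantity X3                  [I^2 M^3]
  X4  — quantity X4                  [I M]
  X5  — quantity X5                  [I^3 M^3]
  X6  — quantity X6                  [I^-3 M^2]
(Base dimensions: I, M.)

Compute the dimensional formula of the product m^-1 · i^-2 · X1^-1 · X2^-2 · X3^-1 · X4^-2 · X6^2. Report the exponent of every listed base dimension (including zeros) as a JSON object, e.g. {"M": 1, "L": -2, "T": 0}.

Write exponents as rows I,M / cols m,i,X1,X2,X3,X4,X5,X6:
  I: [ 0  1 -3 -3  2  1  3 -3]
  M: [ 1  0  0  2  3  1  3  2]
  [I]: (-1)·0+(-2)·1+(-1)·-3+(-2)·-3+(-1)·2+(-2)·1+(2)·-3 = -3
  [M]: (-1)·1+(-2)·0+(-1)·0+(-2)·2+(-1)·3+(-2)·1+(2)·2 = -6
⇒ I^-3 M^-6

{"I": -3, "M": -6}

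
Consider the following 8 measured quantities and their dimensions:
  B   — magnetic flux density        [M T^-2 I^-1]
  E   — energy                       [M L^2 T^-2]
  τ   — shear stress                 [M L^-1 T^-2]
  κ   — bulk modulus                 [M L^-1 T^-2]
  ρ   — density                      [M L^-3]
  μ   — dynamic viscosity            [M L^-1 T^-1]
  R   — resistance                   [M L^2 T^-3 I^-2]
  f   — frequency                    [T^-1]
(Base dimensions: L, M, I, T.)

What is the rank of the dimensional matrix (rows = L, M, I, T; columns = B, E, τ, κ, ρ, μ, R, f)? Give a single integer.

4

Exponent matrix [L,M,I,T] × [B,E,τ,κ,ρ,μ,R,f]:
  L: [ 0  2 -1 -1 -3 -1  2  0]
  M: [ 1  1  1  1  1  1  1  0]
  I: [-1  0  0  0  0  0 -2  0]
  T: [-2 -2 -2 -2  0 -1 -3 -1]
Row reduction gives pivot columns B,E,τ,ρ; rank = 4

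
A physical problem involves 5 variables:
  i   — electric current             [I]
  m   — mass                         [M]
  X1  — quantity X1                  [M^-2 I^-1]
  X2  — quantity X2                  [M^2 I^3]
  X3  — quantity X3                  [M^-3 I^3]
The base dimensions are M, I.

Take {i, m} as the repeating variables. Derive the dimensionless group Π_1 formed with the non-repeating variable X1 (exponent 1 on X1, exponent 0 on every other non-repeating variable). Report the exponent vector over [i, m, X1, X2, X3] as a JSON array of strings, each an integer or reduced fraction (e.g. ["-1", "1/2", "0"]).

["1", "2", "1", "0", "0"]

Dimensional matrix (M×I by i×m×X1×X2×X3):
  M: [ 0  1 -2  2 -3]
  I: [ 1  0 -1  3  3]
Echelon form has 2 nonzero rows (pivots: i,m)
Repeat: i,m; free: X1,X2,X3
RREF:
  r0: [   1    0   -1    3    3]
  r1: [   0    1   -2    2   -3]
Fix exponent of X1 at 1, X2 at 0, X3 at 0; solve each RREF row for its pivot's exponent:
  r0: exp(i) + (-1)·1 = 0 ⇒ exp(i) = 1
  r1: exp(m) + (-2)·1 = 0 ⇒ exp(m) = 2
Π_1 = i · m^2 · X1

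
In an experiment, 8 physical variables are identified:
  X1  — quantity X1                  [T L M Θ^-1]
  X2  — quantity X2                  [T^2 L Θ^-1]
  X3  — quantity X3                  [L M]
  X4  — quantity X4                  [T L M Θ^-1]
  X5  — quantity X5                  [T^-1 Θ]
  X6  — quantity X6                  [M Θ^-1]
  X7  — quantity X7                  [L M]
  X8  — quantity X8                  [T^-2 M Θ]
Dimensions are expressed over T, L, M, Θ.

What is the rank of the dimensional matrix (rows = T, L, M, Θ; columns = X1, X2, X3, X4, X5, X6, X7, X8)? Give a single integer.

Exponent matrix [T,L,M,Θ] × [X1,X2,X3,X4,X5,X6,X7,X8]:
  T: [ 1  2  0  1 -1  0  0 -2]
  L: [ 1  1  1  1  0  0  1  0]
  M: [ 1  0  1  1  0  1  1  1]
  Θ: [-1 -1  0 -1  1 -1  0  1]
RREF → pivots at {X1,X2,X3} ⇒ r = 3

3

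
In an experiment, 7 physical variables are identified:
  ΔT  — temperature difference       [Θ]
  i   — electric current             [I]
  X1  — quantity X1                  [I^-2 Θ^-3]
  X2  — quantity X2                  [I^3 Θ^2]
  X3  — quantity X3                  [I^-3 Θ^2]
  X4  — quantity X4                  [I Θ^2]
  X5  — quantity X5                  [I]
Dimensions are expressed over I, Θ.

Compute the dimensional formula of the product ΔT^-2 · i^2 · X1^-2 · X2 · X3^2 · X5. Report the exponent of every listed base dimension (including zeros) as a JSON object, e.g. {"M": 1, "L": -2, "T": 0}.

Dimensional matrix (I×Θ by ΔT×i×X1×X2×X3×X4×X5):
  I: [ 0  1 -2  3 -3  1  1]
  Θ: [ 1  0 -3  2  2  2  0]
  [I]: (-2)·0+(2)·1+(-2)·-2+(1)·3+(2)·-3+(1)·1 = 4
  [Θ]: (-2)·1+(2)·0+(-2)·-3+(1)·2+(2)·2+(1)·0 = 10
⇒ I^4 Θ^10

{"I": 4, "Θ": 10}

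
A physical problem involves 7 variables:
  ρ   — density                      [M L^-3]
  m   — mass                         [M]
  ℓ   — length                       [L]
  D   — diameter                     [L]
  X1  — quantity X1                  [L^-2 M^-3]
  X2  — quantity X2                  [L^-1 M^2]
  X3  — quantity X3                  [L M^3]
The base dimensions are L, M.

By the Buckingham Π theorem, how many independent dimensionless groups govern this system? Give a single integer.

5

Exponent matrix [L,M] × [ρ,m,ℓ,D,X1,X2,X3]:
  L: [-3  0  1  1 -2 -1  1]
  M: [ 1  1  0  0 -3  2  3]
Row reduction gives pivot columns ρ,m; rank = 2
7 vars − rank 2 = 5 Π groups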